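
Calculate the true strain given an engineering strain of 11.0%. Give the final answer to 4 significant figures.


epsilon_true = ln(1 + epsilon_eng)
epsilon_true = ln(1 + 0.11)
epsilon_true = 0.1044


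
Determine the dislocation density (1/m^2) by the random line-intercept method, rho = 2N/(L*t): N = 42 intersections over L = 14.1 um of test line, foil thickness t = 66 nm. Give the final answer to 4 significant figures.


rho = 2N / (L * t)
L = 14.1 um = 1.41e-05 m, t = 66 nm = 6.6e-08 m
rho = 2 * 42 / (1.41e-05 * 6.6e-08)
rho = 9.026e+13 1/m^2


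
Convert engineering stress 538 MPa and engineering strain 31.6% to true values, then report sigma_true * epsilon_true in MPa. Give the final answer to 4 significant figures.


sigma_true = sigma_eng * (1 + epsilon_eng)
sigma_true = 538 * (1 + 0.316) = 708.008 MPa
epsilon_true = ln(1 + epsilon_eng)
epsilon_true = ln(1 + 0.316) = 0.274597
sigma_true * epsilon_true = 708.008 * 0.274597 = 194.4 MPa


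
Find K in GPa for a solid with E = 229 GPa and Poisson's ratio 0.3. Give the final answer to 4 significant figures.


K = E / (3*(1-2*nu))
K = 229 / (3*(1-2*0.3))
K = 190.8 GPa


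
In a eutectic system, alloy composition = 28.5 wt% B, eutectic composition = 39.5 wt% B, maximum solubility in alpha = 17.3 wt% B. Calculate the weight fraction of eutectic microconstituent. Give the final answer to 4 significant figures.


f_primary = (C_e - C0) / (C_e - C_alpha_max)
f_primary = (39.5 - 28.5) / (39.5 - 17.3)
f_primary = 0.495495
f_eutectic = 1 - 0.495495 = 0.5045


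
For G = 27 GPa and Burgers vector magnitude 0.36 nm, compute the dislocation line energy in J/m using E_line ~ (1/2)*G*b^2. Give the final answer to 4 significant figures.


E = G*b^2/2
b = 0.36 nm = 3.6e-10 m
G = 27 GPa = 2.7e+10 Pa
E = 0.5 * 2.7e+10 * (3.6e-10)^2
E = 1.75e-09 J/m


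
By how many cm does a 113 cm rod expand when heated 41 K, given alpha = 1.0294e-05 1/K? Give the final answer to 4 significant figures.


dL = L0 * alpha * dT
dL = 113 * 1.0294e-05 * 41
dL = 0.04769 cm


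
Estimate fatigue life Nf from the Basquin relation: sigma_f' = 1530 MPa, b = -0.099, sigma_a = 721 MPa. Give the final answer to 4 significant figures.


sigma_a = sigma_f' * (2*Nf)^b
2*Nf = (sigma_a / sigma_f')^(1/b)
2*Nf = (721 / 1530)^(1/-0.099)
2*Nf = 1997.87
Nf = 998.9 cycles


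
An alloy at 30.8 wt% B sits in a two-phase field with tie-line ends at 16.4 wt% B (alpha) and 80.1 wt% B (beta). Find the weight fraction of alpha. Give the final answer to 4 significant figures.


f_alpha = (C_beta - C0) / (C_beta - C_alpha)
f_alpha = (80.1 - 30.8) / (80.1 - 16.4)
f_alpha = 0.7739


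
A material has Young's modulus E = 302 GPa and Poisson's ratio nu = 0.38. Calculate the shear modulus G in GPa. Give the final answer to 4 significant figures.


G = E / (2*(1+nu))
G = 302 / (2*(1+0.38))
G = 109.4 GPa


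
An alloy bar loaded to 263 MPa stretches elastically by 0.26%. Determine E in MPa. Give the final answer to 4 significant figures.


E = sigma / epsilon
epsilon = 0.26% = 2.6e-03
E = 263 / 2.6e-03
E = 101200 MPa


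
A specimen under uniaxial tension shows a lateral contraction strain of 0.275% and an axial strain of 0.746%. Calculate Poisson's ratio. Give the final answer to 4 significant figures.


nu = -epsilon_lat / epsilon_axial
Lateral strain is contraction (negative), so using magnitudes:
nu = 0.275 / 0.746
nu = 0.3686


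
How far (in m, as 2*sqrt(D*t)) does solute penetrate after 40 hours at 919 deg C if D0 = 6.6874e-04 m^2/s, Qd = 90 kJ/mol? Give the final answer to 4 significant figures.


Step 1: D = D0 * exp(-Qd/(R*T))
T = 1192.15 K
D = 6.6874e-04 * exp(-90e3 / (8.314 * 1192.15)) = 7.61589e-08 m^2/s
Step 2: L = 2*sqrt(D*t)
t = 40 h = 144000 s
L = 2*sqrt(7.61589e-08 * 144000) = 0.2094 m


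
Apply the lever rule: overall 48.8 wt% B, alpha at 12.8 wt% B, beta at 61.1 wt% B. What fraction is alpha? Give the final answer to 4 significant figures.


f_alpha = (C_beta - C0) / (C_beta - C_alpha)
f_alpha = (61.1 - 48.8) / (61.1 - 12.8)
f_alpha = 0.2547


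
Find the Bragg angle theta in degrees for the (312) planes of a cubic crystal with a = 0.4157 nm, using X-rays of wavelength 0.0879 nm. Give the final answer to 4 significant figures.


d = a / sqrt(h^2+k^2+l^2)
d = 0.4157 / sqrt(14) = 0.1111 nm
lambda = 2*d*sin(theta)  =>  sin(theta) = lambda / (2*d)
sin(theta) = 0.0879 / (2 * 0.1111) = 0.395588
theta = 23.3 deg


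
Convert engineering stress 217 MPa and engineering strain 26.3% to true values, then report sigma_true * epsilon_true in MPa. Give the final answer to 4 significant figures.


sigma_true = sigma_eng * (1 + epsilon_eng)
sigma_true = 217 * (1 + 0.263) = 274.071 MPa
epsilon_true = ln(1 + epsilon_eng)
epsilon_true = ln(1 + 0.263) = 0.23349
sigma_true * epsilon_true = 274.071 * 0.23349 = 63.99 MPa


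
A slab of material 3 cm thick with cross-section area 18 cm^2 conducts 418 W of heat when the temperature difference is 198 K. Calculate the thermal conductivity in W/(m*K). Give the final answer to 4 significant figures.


k = Q*L / (A*dT)
L = 0.03 m, A = 1.8e-03 m^2
k = 418 * 0.03 / (1.8e-03 * 198)
k = 35.19 W/(m*K)


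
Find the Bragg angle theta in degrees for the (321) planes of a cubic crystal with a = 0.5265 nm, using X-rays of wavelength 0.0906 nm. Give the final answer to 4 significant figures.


d = a / sqrt(h^2+k^2+l^2)
d = 0.5265 / sqrt(14) = 0.140713 nm
lambda = 2*d*sin(theta)  =>  sin(theta) = lambda / (2*d)
sin(theta) = 0.0906 / (2 * 0.140713) = 0.321932
theta = 18.78 deg


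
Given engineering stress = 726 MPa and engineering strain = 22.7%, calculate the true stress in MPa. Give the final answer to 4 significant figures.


sigma_true = sigma_eng * (1 + epsilon_eng)
sigma_true = 726 * (1 + 0.227)
sigma_true = 890.8 MPa


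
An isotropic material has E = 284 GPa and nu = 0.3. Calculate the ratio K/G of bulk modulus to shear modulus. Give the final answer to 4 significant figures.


G = E / (2*(1+nu))
G = 284 / (2*(1+0.3)) = 109.231 GPa
K = E / (3*(1-2*nu))
K = 284 / (3*(1-2*0.3)) = 236.667 GPa
K/G = 236.667 / 109.231 = 2.167


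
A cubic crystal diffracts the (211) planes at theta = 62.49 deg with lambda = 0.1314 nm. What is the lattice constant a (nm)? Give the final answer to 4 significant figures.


d = lambda / (2*sin(theta))
d = 0.1314 / (2*sin(62.49 deg))
d = 0.0740757 nm
a = d * sqrt(h^2+k^2+l^2) = 0.0740757 * sqrt(6)
a = 0.1814 nm


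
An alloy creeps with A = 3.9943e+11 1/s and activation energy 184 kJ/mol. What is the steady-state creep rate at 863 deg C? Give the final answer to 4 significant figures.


rate = A * exp(-Q / (R*T))
T = 863 + 273.15 = 1136.15 K
rate = 3.9943e+11 * exp(-184e3 / (8.314 * 1136.15))
rate = 1386 1/s


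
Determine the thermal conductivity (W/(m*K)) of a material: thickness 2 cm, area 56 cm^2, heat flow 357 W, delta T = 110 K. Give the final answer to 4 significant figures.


k = Q*L / (A*dT)
L = 0.02 m, A = 5.6e-03 m^2
k = 357 * 0.02 / (5.6e-03 * 110)
k = 11.59 W/(m*K)


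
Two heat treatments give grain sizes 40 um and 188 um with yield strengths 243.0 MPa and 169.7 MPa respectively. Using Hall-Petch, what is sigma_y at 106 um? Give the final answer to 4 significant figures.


sigma_y = sigma0 + k / sqrt(d)
1/sqrt(d1) = 1/sqrt(4e-05) = 158.114;  1/sqrt(d2) = 72.9325
k = (sigma1 - sigma2) / (1/sqrt(d1) - 1/sqrt(d2)) = (243.0 - 169.7) / (158.114 - 72.9325) = 0.860517 MPa*m^0.5
sigma0 = sigma1 - k/sqrt(d1) = 243.0 - 0.860517*158.114 = 106.94 MPa
sigma_y(d3) = 106.94 + 0.860517 / sqrt(1.06e-04) = 190.5 MPa


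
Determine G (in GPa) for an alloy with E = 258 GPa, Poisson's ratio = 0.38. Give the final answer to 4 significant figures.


G = E / (2*(1+nu))
G = 258 / (2*(1+0.38))
G = 93.48 GPa


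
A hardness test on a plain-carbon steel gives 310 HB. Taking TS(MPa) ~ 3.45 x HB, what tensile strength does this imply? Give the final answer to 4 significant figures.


TS (MPa) = 3.45 * HB
TS = 3.45 * 310
TS = 1070 MPa


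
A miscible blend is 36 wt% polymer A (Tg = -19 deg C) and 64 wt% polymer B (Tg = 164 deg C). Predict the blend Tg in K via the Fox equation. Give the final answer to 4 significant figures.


1/Tg = w1/Tg1 + w2/Tg2 (in Kelvin)
Tg1 = 254.15 K, Tg2 = 437.15 K
1/Tg = 0.36/254.15 + 0.64/437.15
Tg = 347.2 K


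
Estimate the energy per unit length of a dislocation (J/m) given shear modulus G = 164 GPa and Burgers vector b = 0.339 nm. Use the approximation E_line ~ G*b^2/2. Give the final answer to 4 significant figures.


E = G*b^2/2
b = 0.339 nm = 3.39e-10 m
G = 164 GPa = 1.64e+11 Pa
E = 0.5 * 1.64e+11 * (3.39e-10)^2
E = 9.424e-09 J/m


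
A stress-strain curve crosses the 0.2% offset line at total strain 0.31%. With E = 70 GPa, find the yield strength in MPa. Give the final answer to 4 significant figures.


Offset strain = 0.002
Elastic strain at yield = total_strain - offset = 3.1e-03 - 0.002 = 1.1e-03
sigma_y = E * elastic_strain = 70000 * 1.1e-03
sigma_y = 77 MPa


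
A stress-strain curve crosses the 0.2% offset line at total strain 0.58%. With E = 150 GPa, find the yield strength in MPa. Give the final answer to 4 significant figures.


Offset strain = 0.002
Elastic strain at yield = total_strain - offset = 5.8e-03 - 0.002 = 3.8e-03
sigma_y = E * elastic_strain = 150000 * 3.8e-03
sigma_y = 570 MPa


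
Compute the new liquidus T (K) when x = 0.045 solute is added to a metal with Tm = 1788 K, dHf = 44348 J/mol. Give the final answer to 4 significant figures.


dT = R*Tm^2*x / dHf
dT = 8.314 * 1788^2 * 0.045 / 44348
dT = 26.9702 K
T_new = 1788 - 26.9702 = 1761 K


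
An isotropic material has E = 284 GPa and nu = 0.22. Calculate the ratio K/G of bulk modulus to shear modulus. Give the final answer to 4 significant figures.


G = E / (2*(1+nu))
G = 284 / (2*(1+0.22)) = 116.393 GPa
K = E / (3*(1-2*nu))
K = 284 / (3*(1-2*0.22)) = 169.048 GPa
K/G = 169.048 / 116.393 = 1.452


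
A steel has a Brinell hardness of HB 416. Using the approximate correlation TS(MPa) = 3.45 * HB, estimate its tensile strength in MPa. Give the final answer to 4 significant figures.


TS (MPa) = 3.45 * HB
TS = 3.45 * 416
TS = 1435 MPa


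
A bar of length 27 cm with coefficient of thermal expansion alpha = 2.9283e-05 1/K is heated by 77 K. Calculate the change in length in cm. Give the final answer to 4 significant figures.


dL = L0 * alpha * dT
dL = 27 * 2.9283e-05 * 77
dL = 0.06088 cm


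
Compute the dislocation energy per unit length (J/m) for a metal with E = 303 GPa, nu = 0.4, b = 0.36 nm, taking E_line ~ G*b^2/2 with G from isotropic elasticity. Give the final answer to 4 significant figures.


Step 1: G = E / (2*(1+nu))
G = 303 / (2*(1+0.4)) = 108.214 GPa = 1.08214e+11 Pa
Step 2: E_line = G*b^2/2
b = 0.36 nm = 3.6e-10 m
E_line = 0.5 * 1.08214e+11 * (3.6e-10)^2 = 7.012e-09 J/m


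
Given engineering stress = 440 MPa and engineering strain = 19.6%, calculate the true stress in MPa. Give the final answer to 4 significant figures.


sigma_true = sigma_eng * (1 + epsilon_eng)
sigma_true = 440 * (1 + 0.196)
sigma_true = 526.2 MPa


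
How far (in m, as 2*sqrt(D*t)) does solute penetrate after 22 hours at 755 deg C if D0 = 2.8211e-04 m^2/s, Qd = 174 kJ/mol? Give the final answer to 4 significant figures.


Step 1: D = D0 * exp(-Qd/(R*T))
T = 1028.15 K
D = 2.8211e-04 * exp(-174e3 / (8.314 * 1028.15)) = 4.0749e-13 m^2/s
Step 2: L = 2*sqrt(D*t)
t = 22 h = 79200 s
L = 2*sqrt(4.0749e-13 * 79200) = 3.593e-04 m


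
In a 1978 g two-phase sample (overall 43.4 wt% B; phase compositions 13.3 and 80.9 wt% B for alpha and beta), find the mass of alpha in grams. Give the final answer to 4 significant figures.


f_alpha = (C_beta - C0) / (C_beta - C_alpha)
f_alpha = (80.9 - 43.4) / (80.9 - 13.3) = 0.554734
m_alpha = f_alpha * m_total = 0.554734 * 1978 = 1097 g


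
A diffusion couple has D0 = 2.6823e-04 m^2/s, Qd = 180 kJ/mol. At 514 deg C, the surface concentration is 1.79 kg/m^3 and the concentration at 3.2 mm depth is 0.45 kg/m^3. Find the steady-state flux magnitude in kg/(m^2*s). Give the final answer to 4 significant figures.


Step 1: D = D0 * exp(-Qd/(R*T))
T = 514 + 273.15 = 787.15 K
D = 2.6823e-04 * exp(-180e3 / (8.314 * 787.15)) = 3.04383e-16 m^2/s
Step 2: J = D * (C1 - C2) / dx
J = 3.04383e-16 * (1.79 - 0.45) / 3.2e-03
J = 1.275e-13 kg/(m^2*s)


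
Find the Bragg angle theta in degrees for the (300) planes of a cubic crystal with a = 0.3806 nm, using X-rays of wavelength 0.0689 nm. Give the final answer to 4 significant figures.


d = a / sqrt(h^2+k^2+l^2)
d = 0.3806 / sqrt(9) = 0.126867 nm
lambda = 2*d*sin(theta)  =>  sin(theta) = lambda / (2*d)
sin(theta) = 0.0689 / (2 * 0.126867) = 0.271545
theta = 15.76 deg


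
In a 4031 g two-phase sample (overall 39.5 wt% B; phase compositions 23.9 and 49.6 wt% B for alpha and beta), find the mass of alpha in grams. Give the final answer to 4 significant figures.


f_alpha = (C_beta - C0) / (C_beta - C_alpha)
f_alpha = (49.6 - 39.5) / (49.6 - 23.9) = 0.392996
m_alpha = f_alpha * m_total = 0.392996 * 4031 = 1584 g


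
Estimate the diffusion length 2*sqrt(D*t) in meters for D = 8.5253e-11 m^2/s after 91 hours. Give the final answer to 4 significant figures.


t = 91 hr = 327600 s
Diffusion length = 2*sqrt(D*t)
= 2*sqrt(8.5253e-11 * 327600)
= 0.01057 m


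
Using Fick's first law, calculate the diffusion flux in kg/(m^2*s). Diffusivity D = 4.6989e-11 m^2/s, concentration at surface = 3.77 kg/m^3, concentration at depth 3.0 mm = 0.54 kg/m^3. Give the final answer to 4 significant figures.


J = -D * (dC/dx) = D * (C1 - C2) / dx
J = 4.6989e-11 * (3.77 - 0.54) / 3e-03
J = 5.059e-08 kg/(m^2*s)


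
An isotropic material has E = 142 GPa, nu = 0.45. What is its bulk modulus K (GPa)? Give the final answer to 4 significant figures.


K = E / (3*(1-2*nu))
K = 142 / (3*(1-2*0.45))
K = 473.3 GPa


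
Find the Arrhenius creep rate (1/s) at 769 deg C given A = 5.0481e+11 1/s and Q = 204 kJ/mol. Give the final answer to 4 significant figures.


rate = A * exp(-Q / (R*T))
T = 769 + 273.15 = 1042.15 K
rate = 5.0481e+11 * exp(-204e3 / (8.314 * 1042.15))
rate = 30.05 1/s


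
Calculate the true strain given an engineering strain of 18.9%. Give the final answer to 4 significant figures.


epsilon_true = ln(1 + epsilon_eng)
epsilon_true = ln(1 + 0.189)
epsilon_true = 0.1731


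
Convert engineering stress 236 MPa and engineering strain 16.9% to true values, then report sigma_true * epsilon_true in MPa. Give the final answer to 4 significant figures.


sigma_true = sigma_eng * (1 + epsilon_eng)
sigma_true = 236 * (1 + 0.169) = 275.884 MPa
epsilon_true = ln(1 + epsilon_eng)
epsilon_true = ln(1 + 0.169) = 0.156149
sigma_true * epsilon_true = 275.884 * 0.156149 = 43.08 MPa


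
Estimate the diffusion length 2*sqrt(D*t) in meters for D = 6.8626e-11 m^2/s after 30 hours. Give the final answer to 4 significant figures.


t = 30 hr = 108000 s
Diffusion length = 2*sqrt(D*t)
= 2*sqrt(6.8626e-11 * 108000)
= 5.445e-03 m


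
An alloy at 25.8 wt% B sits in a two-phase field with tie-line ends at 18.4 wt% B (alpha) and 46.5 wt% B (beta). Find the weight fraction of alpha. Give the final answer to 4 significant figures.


f_alpha = (C_beta - C0) / (C_beta - C_alpha)
f_alpha = (46.5 - 25.8) / (46.5 - 18.4)
f_alpha = 0.7367


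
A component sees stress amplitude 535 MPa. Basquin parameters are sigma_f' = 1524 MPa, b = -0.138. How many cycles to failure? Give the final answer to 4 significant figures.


sigma_a = sigma_f' * (2*Nf)^b
2*Nf = (sigma_a / sigma_f')^(1/b)
2*Nf = (535 / 1524)^(1/-0.138)
2*Nf = 1969.83
Nf = 984.9 cycles


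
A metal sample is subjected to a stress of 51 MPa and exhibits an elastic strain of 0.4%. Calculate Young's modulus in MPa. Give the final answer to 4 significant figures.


E = sigma / epsilon
epsilon = 0.4% = 4e-03
E = 51 / 4e-03
E = 12750 MPa


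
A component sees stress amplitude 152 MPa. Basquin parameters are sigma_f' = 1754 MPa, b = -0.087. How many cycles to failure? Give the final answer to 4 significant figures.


sigma_a = sigma_f' * (2*Nf)^b
2*Nf = (sigma_a / sigma_f')^(1/b)
2*Nf = (152 / 1754)^(1/-0.087)
2*Nf = 1.61821e+12
Nf = 8.091e+11 cycles


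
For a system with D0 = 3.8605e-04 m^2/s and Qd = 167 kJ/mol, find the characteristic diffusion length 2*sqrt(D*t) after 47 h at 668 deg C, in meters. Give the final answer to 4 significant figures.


Step 1: D = D0 * exp(-Qd/(R*T))
T = 941.15 K
D = 3.8605e-04 * exp(-167e3 / (8.314 * 941.15)) = 2.07809e-13 m^2/s
Step 2: L = 2*sqrt(D*t)
t = 47 h = 169200 s
L = 2*sqrt(2.07809e-13 * 169200) = 3.75e-04 m


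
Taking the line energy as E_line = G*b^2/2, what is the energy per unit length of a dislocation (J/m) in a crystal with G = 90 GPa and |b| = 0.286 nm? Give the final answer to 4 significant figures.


E = G*b^2/2
b = 0.286 nm = 2.86e-10 m
G = 90 GPa = 9e+10 Pa
E = 0.5 * 9e+10 * (2.86e-10)^2
E = 3.681e-09 J/m


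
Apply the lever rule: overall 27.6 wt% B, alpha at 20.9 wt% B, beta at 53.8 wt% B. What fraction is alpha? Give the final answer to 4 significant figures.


f_alpha = (C_beta - C0) / (C_beta - C_alpha)
f_alpha = (53.8 - 27.6) / (53.8 - 20.9)
f_alpha = 0.7964


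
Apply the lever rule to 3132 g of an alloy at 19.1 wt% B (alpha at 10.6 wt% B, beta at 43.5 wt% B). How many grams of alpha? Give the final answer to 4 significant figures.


f_alpha = (C_beta - C0) / (C_beta - C_alpha)
f_alpha = (43.5 - 19.1) / (43.5 - 10.6) = 0.741641
m_alpha = f_alpha * m_total = 0.741641 * 3132 = 2323 g


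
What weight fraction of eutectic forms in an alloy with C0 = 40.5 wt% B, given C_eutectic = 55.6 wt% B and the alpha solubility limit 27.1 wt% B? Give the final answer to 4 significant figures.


f_primary = (C_e - C0) / (C_e - C_alpha_max)
f_primary = (55.6 - 40.5) / (55.6 - 27.1)
f_primary = 0.529825
f_eutectic = 1 - 0.529825 = 0.4702


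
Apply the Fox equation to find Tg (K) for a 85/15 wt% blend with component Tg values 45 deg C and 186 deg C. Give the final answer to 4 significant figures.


1/Tg = w1/Tg1 + w2/Tg2 (in Kelvin)
Tg1 = 318.15 K, Tg2 = 459.15 K
1/Tg = 0.85/318.15 + 0.15/459.15
Tg = 333.5 K


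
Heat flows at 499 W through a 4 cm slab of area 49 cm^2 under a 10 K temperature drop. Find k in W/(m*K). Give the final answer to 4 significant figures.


k = Q*L / (A*dT)
L = 0.04 m, A = 4.9e-03 m^2
k = 499 * 0.04 / (4.9e-03 * 10)
k = 407.3 W/(m*K)


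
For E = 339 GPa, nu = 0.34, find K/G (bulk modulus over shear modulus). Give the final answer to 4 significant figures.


G = E / (2*(1+nu))
G = 339 / (2*(1+0.34)) = 126.493 GPa
K = E / (3*(1-2*nu))
K = 339 / (3*(1-2*0.34)) = 353.125 GPa
K/G = 353.125 / 126.493 = 2.792


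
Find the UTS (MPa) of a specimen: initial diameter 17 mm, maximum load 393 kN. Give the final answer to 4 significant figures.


A0 = pi*(d/2)^2 = pi*(17/2)^2 = 226.98 mm^2
UTS = F_max / A0 = 393*1000 / 226.98
UTS = 1731 MPa


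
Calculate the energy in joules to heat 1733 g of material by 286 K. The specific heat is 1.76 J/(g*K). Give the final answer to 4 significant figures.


Q = m * cp * dT
Q = 1733 * 1.76 * 286
Q = 872300 J


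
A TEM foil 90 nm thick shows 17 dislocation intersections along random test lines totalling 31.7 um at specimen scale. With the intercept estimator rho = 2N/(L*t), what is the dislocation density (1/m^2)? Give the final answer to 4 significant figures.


rho = 2N / (L * t)
L = 31.7 um = 3.17e-05 m, t = 90 nm = 9e-08 m
rho = 2 * 17 / (3.17e-05 * 9e-08)
rho = 1.192e+13 1/m^2


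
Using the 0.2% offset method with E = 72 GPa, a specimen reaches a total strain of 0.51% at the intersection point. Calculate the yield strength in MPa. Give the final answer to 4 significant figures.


Offset strain = 0.002
Elastic strain at yield = total_strain - offset = 5.1e-03 - 0.002 = 3.1e-03
sigma_y = E * elastic_strain = 72000 * 3.1e-03
sigma_y = 223.2 MPa


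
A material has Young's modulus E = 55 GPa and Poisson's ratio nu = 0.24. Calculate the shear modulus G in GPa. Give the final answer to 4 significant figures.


G = E / (2*(1+nu))
G = 55 / (2*(1+0.24))
G = 22.18 GPa


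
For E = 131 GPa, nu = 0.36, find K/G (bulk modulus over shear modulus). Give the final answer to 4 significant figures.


G = E / (2*(1+nu))
G = 131 / (2*(1+0.36)) = 48.1618 GPa
K = E / (3*(1-2*nu))
K = 131 / (3*(1-2*0.36)) = 155.952 GPa
K/G = 155.952 / 48.1618 = 3.238


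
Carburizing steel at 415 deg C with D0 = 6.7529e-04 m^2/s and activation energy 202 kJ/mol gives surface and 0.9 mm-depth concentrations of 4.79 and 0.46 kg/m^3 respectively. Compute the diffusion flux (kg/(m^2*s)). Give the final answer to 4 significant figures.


Step 1: D = D0 * exp(-Qd/(R*T))
T = 415 + 273.15 = 688.15 K
D = 6.7529e-04 * exp(-202e3 / (8.314 * 688.15)) = 3.1329e-19 m^2/s
Step 2: J = D * (C1 - C2) / dx
J = 3.1329e-19 * (4.79 - 0.46) / 9e-04
J = 1.507e-15 kg/(m^2*s)


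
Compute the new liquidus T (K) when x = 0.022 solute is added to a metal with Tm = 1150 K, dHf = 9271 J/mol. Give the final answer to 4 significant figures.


dT = R*Tm^2*x / dHf
dT = 8.314 * 1150^2 * 0.022 / 9271
dT = 26.0917 K
T_new = 1150 - 26.0917 = 1124 K


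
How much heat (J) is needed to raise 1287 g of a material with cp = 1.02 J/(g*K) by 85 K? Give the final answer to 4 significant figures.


Q = m * cp * dT
Q = 1287 * 1.02 * 85
Q = 111600 J


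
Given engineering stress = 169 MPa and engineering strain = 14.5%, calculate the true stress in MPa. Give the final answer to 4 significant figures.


sigma_true = sigma_eng * (1 + epsilon_eng)
sigma_true = 169 * (1 + 0.145)
sigma_true = 193.5 MPa


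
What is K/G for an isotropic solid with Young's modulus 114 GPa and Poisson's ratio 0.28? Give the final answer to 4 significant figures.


G = E / (2*(1+nu))
G = 114 / (2*(1+0.28)) = 44.5313 GPa
K = E / (3*(1-2*nu))
K = 114 / (3*(1-2*0.28)) = 86.3636 GPa
K/G = 86.3636 / 44.5313 = 1.939


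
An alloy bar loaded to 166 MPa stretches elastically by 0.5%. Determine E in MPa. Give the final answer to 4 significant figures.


E = sigma / epsilon
epsilon = 0.5% = 5e-03
E = 166 / 5e-03
E = 33200 MPa


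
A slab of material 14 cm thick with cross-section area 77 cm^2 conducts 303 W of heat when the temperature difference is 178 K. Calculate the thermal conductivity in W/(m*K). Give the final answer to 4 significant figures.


k = Q*L / (A*dT)
L = 0.14 m, A = 7.7e-03 m^2
k = 303 * 0.14 / (7.7e-03 * 178)
k = 30.95 W/(m*K)


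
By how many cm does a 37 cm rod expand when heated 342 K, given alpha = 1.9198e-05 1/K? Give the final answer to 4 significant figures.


dL = L0 * alpha * dT
dL = 37 * 1.9198e-05 * 342
dL = 0.2429 cm


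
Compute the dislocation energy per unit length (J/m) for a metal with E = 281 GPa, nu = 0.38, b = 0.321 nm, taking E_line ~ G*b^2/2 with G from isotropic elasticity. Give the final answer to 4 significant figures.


Step 1: G = E / (2*(1+nu))
G = 281 / (2*(1+0.38)) = 101.812 GPa = 1.01812e+11 Pa
Step 2: E_line = G*b^2/2
b = 0.321 nm = 3.21e-10 m
E_line = 0.5 * 1.01812e+11 * (3.21e-10)^2 = 5.245e-09 J/m


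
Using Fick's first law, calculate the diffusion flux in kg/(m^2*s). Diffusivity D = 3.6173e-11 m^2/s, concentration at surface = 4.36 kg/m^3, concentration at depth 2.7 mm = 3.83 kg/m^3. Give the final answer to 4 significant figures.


J = -D * (dC/dx) = D * (C1 - C2) / dx
J = 3.6173e-11 * (4.36 - 3.83) / 2.7e-03
J = 7.101e-09 kg/(m^2*s)


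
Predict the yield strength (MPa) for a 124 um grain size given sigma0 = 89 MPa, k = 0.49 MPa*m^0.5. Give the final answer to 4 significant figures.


sigma_y = sigma0 + k / sqrt(d)
d = 124 um = 1.24e-04 m
sigma_y = 89 + 0.49 / sqrt(1.24e-04)
sigma_y = 133 MPa


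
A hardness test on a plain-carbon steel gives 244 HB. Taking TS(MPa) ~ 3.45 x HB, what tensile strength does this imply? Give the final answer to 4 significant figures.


TS (MPa) = 3.45 * HB
TS = 3.45 * 244
TS = 841.8 MPa


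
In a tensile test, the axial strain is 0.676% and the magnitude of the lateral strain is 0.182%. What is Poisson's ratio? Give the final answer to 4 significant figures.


nu = -epsilon_lat / epsilon_axial
Lateral strain is contraction (negative), so using magnitudes:
nu = 0.182 / 0.676
nu = 0.2692


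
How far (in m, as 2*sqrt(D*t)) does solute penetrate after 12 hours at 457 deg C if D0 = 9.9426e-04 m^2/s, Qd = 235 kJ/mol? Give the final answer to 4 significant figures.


Step 1: D = D0 * exp(-Qd/(R*T))
T = 730.15 K
D = 9.9426e-04 * exp(-235e3 / (8.314 * 730.15)) = 1.53139e-20 m^2/s
Step 2: L = 2*sqrt(D*t)
t = 12 h = 43200 s
L = 2*sqrt(1.53139e-20 * 43200) = 5.144e-08 m


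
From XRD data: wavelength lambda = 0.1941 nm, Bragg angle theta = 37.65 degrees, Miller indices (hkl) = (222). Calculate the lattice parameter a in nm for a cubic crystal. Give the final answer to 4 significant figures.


d = lambda / (2*sin(theta))
d = 0.1941 / (2*sin(37.65 deg))
d = 0.158881 nm
a = d * sqrt(h^2+k^2+l^2) = 0.158881 * sqrt(12)
a = 0.5504 nm


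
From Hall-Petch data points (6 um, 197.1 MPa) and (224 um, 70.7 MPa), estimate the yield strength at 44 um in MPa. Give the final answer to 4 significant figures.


sigma_y = sigma0 + k / sqrt(d)
1/sqrt(d1) = 1/sqrt(6e-06) = 408.248;  1/sqrt(d2) = 66.8153
k = (sigma1 - sigma2) / (1/sqrt(d1) - 1/sqrt(d2)) = (197.1 - 70.7) / (408.248 - 66.8153) = 0.370204 MPa*m^0.5
sigma0 = sigma1 - k/sqrt(d1) = 197.1 - 0.370204*408.248 = 45.9647 MPa
sigma_y(d3) = 45.9647 + 0.370204 / sqrt(4.4e-05) = 101.8 MPa


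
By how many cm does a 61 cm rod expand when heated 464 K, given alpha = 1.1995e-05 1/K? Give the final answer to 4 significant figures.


dL = L0 * alpha * dT
dL = 61 * 1.1995e-05 * 464
dL = 0.3395 cm


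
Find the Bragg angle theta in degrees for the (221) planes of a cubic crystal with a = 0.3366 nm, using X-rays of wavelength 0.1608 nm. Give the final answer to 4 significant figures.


d = a / sqrt(h^2+k^2+l^2)
d = 0.3366 / sqrt(9) = 0.1122 nm
lambda = 2*d*sin(theta)  =>  sin(theta) = lambda / (2*d)
sin(theta) = 0.1608 / (2 * 0.1122) = 0.716578
theta = 45.77 deg


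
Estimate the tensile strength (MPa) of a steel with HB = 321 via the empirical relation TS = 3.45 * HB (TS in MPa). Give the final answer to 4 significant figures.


TS (MPa) = 3.45 * HB
TS = 3.45 * 321
TS = 1107 MPa


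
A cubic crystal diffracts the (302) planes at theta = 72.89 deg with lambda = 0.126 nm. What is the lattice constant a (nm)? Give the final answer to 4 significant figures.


d = lambda / (2*sin(theta))
d = 0.126 / (2*sin(72.89 deg))
d = 0.0659174 nm
a = d * sqrt(h^2+k^2+l^2) = 0.0659174 * sqrt(13)
a = 0.2377 nm


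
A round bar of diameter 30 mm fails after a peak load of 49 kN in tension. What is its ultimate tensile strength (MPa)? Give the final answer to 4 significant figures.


A0 = pi*(d/2)^2 = pi*(30/2)^2 = 706.858 mm^2
UTS = F_max / A0 = 49*1000 / 706.858
UTS = 69.32 MPa


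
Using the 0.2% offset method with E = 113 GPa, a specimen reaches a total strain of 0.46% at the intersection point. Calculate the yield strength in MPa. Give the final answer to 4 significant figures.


Offset strain = 0.002
Elastic strain at yield = total_strain - offset = 4.6e-03 - 0.002 = 2.6e-03
sigma_y = E * elastic_strain = 113000 * 2.6e-03
sigma_y = 293.8 MPa


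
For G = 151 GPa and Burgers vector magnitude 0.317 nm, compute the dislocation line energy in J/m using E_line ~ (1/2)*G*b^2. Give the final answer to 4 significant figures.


E = G*b^2/2
b = 0.317 nm = 3.17e-10 m
G = 151 GPa = 1.51e+11 Pa
E = 0.5 * 1.51e+11 * (3.17e-10)^2
E = 7.587e-09 J/m


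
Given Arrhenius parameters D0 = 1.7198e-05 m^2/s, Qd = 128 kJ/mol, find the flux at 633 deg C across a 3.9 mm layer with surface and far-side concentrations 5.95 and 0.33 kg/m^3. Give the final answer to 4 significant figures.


Step 1: D = D0 * exp(-Qd/(R*T))
T = 633 + 273.15 = 906.15 K
D = 1.7198e-05 * exp(-128e3 / (8.314 * 906.15)) = 7.1896e-13 m^2/s
Step 2: J = D * (C1 - C2) / dx
J = 7.1896e-13 * (5.95 - 0.33) / 3.9e-03
J = 1.036e-09 kg/(m^2*s)


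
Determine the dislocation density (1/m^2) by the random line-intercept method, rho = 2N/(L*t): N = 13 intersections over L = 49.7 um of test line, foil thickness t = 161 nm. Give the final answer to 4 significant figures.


rho = 2N / (L * t)
L = 49.7 um = 4.97e-05 m, t = 161 nm = 1.61e-07 m
rho = 2 * 13 / (4.97e-05 * 1.61e-07)
rho = 3.249e+12 1/m^2


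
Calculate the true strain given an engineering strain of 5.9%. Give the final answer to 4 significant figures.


epsilon_true = ln(1 + epsilon_eng)
epsilon_true = ln(1 + 0.059)
epsilon_true = 0.05733


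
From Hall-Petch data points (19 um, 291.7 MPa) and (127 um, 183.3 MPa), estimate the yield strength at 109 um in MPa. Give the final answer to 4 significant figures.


sigma_y = sigma0 + k / sqrt(d)
1/sqrt(d1) = 1/sqrt(1.9e-05) = 229.416;  1/sqrt(d2) = 88.7357
k = (sigma1 - sigma2) / (1/sqrt(d1) - 1/sqrt(d2)) = (291.7 - 183.3) / (229.416 - 88.7357) = 0.770543 MPa*m^0.5
sigma0 = sigma1 - k/sqrt(d1) = 291.7 - 0.770543*229.416 = 114.925 MPa
sigma_y(d3) = 114.925 + 0.770543 / sqrt(1.09e-04) = 188.7 MPa


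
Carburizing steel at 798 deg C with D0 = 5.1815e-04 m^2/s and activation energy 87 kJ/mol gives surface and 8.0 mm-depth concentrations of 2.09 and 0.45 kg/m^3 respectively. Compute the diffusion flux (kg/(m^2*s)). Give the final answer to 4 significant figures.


Step 1: D = D0 * exp(-Qd/(R*T))
T = 798 + 273.15 = 1071.15 K
D = 5.1815e-04 * exp(-87e3 / (8.314 * 1071.15)) = 2.9631e-08 m^2/s
Step 2: J = D * (C1 - C2) / dx
J = 2.9631e-08 * (2.09 - 0.45) / 8e-03
J = 6.074e-06 kg/(m^2*s)


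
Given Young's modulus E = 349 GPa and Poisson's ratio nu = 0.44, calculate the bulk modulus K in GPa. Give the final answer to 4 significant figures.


K = E / (3*(1-2*nu))
K = 349 / (3*(1-2*0.44))
K = 969.4 GPa


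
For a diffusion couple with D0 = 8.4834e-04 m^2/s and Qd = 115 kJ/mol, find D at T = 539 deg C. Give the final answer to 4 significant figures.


D = D0 * exp(-Qd / (R*T))
T = 812.15 K
D = 8.4834e-04 * exp(-115e3 / (8.314 * 812.15))
D = 3.403e-11 m^2/s


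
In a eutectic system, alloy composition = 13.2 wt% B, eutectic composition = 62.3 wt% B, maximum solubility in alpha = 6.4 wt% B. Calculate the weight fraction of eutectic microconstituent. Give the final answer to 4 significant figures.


f_primary = (C_e - C0) / (C_e - C_alpha_max)
f_primary = (62.3 - 13.2) / (62.3 - 6.4)
f_primary = 0.878354
f_eutectic = 1 - 0.878354 = 0.1216


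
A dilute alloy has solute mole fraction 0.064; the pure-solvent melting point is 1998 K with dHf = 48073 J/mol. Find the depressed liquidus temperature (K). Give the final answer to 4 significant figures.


dT = R*Tm^2*x / dHf
dT = 8.314 * 1998^2 * 0.064 / 48073
dT = 44.1855 K
T_new = 1998 - 44.1855 = 1954 K


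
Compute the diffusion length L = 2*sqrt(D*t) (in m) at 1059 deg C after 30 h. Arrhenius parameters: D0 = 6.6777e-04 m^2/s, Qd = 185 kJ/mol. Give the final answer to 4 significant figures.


Step 1: D = D0 * exp(-Qd/(R*T))
T = 1332.15 K
D = 6.6777e-04 * exp(-185e3 / (8.314 * 1332.15)) = 3.71852e-11 m^2/s
Step 2: L = 2*sqrt(D*t)
t = 30 h = 108000 s
L = 2*sqrt(3.71852e-11 * 108000) = 4.008e-03 m


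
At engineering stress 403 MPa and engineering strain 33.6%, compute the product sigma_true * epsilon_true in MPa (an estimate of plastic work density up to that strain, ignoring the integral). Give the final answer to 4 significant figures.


sigma_true = sigma_eng * (1 + epsilon_eng)
sigma_true = 403 * (1 + 0.336) = 538.408 MPa
epsilon_true = ln(1 + epsilon_eng)
epsilon_true = ln(1 + 0.336) = 0.28968
sigma_true * epsilon_true = 538.408 * 0.28968 = 156 MPa


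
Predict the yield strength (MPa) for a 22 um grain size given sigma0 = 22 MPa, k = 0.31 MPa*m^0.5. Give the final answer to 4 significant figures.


sigma_y = sigma0 + k / sqrt(d)
d = 22 um = 2.2e-05 m
sigma_y = 22 + 0.31 / sqrt(2.2e-05)
sigma_y = 88.09 MPa


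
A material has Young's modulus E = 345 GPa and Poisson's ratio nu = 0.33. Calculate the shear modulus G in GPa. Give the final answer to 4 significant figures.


G = E / (2*(1+nu))
G = 345 / (2*(1+0.33))
G = 129.7 GPa


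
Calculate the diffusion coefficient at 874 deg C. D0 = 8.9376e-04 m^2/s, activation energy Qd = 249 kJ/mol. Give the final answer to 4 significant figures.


D = D0 * exp(-Qd / (R*T))
T = 1147.15 K
D = 8.9376e-04 * exp(-249e3 / (8.314 * 1147.15))
D = 4.1e-15 m^2/s


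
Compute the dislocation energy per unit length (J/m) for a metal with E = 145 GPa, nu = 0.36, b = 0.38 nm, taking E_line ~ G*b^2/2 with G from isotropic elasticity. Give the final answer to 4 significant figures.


Step 1: G = E / (2*(1+nu))
G = 145 / (2*(1+0.36)) = 53.3088 GPa = 5.33088e+10 Pa
Step 2: E_line = G*b^2/2
b = 0.38 nm = 3.8e-10 m
E_line = 0.5 * 5.33088e+10 * (3.8e-10)^2 = 3.849e-09 J/m


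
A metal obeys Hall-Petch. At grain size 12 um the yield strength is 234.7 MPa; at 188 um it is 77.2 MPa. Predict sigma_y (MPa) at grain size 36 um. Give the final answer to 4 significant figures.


sigma_y = sigma0 + k / sqrt(d)
1/sqrt(d1) = 1/sqrt(1.2e-05) = 288.675;  1/sqrt(d2) = 72.9325
k = (sigma1 - sigma2) / (1/sqrt(d1) - 1/sqrt(d2)) = (234.7 - 77.2) / (288.675 - 72.9325) = 0.730036 MPa*m^0.5
sigma0 = sigma1 - k/sqrt(d1) = 234.7 - 0.730036*288.675 = 23.9566 MPa
sigma_y(d3) = 23.9566 + 0.730036 / sqrt(3.6e-05) = 145.6 MPa


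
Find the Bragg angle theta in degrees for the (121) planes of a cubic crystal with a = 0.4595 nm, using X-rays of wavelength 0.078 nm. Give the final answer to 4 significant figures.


d = a / sqrt(h^2+k^2+l^2)
d = 0.4595 / sqrt(6) = 0.18759 nm
lambda = 2*d*sin(theta)  =>  sin(theta) = lambda / (2*d)
sin(theta) = 0.078 / (2 * 0.18759) = 0.2079
theta = 12 deg


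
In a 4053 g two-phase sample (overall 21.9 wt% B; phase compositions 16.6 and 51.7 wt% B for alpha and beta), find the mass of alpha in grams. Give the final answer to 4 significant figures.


f_alpha = (C_beta - C0) / (C_beta - C_alpha)
f_alpha = (51.7 - 21.9) / (51.7 - 16.6) = 0.849003
m_alpha = f_alpha * m_total = 0.849003 * 4053 = 3441 g


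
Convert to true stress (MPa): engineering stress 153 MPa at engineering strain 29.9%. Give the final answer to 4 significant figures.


sigma_true = sigma_eng * (1 + epsilon_eng)
sigma_true = 153 * (1 + 0.299)
sigma_true = 198.7 MPa


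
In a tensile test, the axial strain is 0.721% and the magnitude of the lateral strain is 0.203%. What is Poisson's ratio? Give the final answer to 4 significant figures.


nu = -epsilon_lat / epsilon_axial
Lateral strain is contraction (negative), so using magnitudes:
nu = 0.203 / 0.721
nu = 0.2816


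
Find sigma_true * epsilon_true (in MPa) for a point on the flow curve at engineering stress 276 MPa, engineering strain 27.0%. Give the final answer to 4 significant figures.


sigma_true = sigma_eng * (1 + epsilon_eng)
sigma_true = 276 * (1 + 0.27) = 350.52 MPa
epsilon_true = ln(1 + epsilon_eng)
epsilon_true = ln(1 + 0.27) = 0.239017
sigma_true * epsilon_true = 350.52 * 0.239017 = 83.78 MPa


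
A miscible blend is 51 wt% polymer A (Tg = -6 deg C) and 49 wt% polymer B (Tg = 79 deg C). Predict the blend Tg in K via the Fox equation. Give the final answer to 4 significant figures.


1/Tg = w1/Tg1 + w2/Tg2 (in Kelvin)
Tg1 = 267.15 K, Tg2 = 352.15 K
1/Tg = 0.51/267.15 + 0.49/352.15
Tg = 303 K


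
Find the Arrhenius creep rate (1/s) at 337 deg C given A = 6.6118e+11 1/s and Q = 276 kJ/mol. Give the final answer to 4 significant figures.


rate = A * exp(-Q / (R*T))
T = 337 + 273.15 = 610.15 K
rate = 6.6118e+11 * exp(-276e3 / (8.314 * 610.15))
rate = 1.553e-12 1/s


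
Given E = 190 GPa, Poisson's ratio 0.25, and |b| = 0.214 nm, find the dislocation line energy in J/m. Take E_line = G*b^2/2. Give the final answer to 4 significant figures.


Step 1: G = E / (2*(1+nu))
G = 190 / (2*(1+0.25)) = 76 GPa = 7.6e+10 Pa
Step 2: E_line = G*b^2/2
b = 0.214 nm = 2.14e-10 m
E_line = 0.5 * 7.6e+10 * (2.14e-10)^2 = 1.74e-09 J/m


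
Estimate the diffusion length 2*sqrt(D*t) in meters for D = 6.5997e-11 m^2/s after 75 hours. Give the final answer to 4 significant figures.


t = 75 hr = 270000 s
Diffusion length = 2*sqrt(D*t)
= 2*sqrt(6.5997e-11 * 270000)
= 8.443e-03 m


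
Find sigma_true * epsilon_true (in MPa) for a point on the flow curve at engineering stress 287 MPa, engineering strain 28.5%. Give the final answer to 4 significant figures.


sigma_true = sigma_eng * (1 + epsilon_eng)
sigma_true = 287 * (1 + 0.285) = 368.795 MPa
epsilon_true = ln(1 + epsilon_eng)
epsilon_true = ln(1 + 0.285) = 0.250759
sigma_true * epsilon_true = 368.795 * 0.250759 = 92.48 MPa


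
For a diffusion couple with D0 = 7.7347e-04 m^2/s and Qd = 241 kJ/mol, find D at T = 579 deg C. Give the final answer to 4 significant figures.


D = D0 * exp(-Qd / (R*T))
T = 852.15 K
D = 7.7347e-04 * exp(-241e3 / (8.314 * 852.15))
D = 1.304e-18 m^2/s


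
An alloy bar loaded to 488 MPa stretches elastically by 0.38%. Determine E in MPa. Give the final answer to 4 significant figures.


E = sigma / epsilon
epsilon = 0.38% = 3.8e-03
E = 488 / 3.8e-03
E = 128400 MPa


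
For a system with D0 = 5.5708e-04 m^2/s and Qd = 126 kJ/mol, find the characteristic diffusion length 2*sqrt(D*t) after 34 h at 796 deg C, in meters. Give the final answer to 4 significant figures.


Step 1: D = D0 * exp(-Qd/(R*T))
T = 1069.15 K
D = 5.5708e-04 * exp(-126e3 / (8.314 * 1069.15)) = 3.88875e-10 m^2/s
Step 2: L = 2*sqrt(D*t)
t = 34 h = 122400 s
L = 2*sqrt(3.88875e-10 * 122400) = 0.0138 m


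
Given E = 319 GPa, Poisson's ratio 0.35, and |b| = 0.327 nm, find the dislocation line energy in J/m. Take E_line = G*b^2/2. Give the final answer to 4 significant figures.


Step 1: G = E / (2*(1+nu))
G = 319 / (2*(1+0.35)) = 118.148 GPa = 1.18148e+11 Pa
Step 2: E_line = G*b^2/2
b = 0.327 nm = 3.27e-10 m
E_line = 0.5 * 1.18148e+11 * (3.27e-10)^2 = 6.317e-09 J/m


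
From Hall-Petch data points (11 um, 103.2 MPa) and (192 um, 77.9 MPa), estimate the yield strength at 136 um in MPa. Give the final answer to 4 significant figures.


sigma_y = sigma0 + k / sqrt(d)
1/sqrt(d1) = 1/sqrt(1.1e-05) = 301.511;  1/sqrt(d2) = 72.1688
k = (sigma1 - sigma2) / (1/sqrt(d1) - 1/sqrt(d2)) = (103.2 - 77.9) / (301.511 - 72.1688) = 0.110315 MPa*m^0.5
sigma0 = sigma1 - k/sqrt(d1) = 103.2 - 0.110315*301.511 = 69.9387 MPa
sigma_y(d3) = 69.9387 + 0.110315 / sqrt(1.36e-04) = 79.4 MPa


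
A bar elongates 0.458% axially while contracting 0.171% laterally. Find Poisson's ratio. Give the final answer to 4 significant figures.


nu = -epsilon_lat / epsilon_axial
Lateral strain is contraction (negative), so using magnitudes:
nu = 0.171 / 0.458
nu = 0.3734


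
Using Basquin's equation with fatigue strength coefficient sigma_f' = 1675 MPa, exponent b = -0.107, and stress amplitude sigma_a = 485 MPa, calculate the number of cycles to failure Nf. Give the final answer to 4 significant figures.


sigma_a = sigma_f' * (2*Nf)^b
2*Nf = (sigma_a / sigma_f')^(1/b)
2*Nf = (485 / 1675)^(1/-0.107)
2*Nf = 107297
Nf = 53650 cycles


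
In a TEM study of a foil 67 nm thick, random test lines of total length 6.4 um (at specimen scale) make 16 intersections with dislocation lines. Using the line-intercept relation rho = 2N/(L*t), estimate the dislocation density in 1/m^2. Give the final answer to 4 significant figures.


rho = 2N / (L * t)
L = 6.4 um = 6.4e-06 m, t = 67 nm = 6.7e-08 m
rho = 2 * 16 / (6.4e-06 * 6.7e-08)
rho = 7.463e+13 1/m^2


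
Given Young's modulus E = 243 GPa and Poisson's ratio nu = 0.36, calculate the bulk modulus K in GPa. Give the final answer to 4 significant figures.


K = E / (3*(1-2*nu))
K = 243 / (3*(1-2*0.36))
K = 289.3 GPa


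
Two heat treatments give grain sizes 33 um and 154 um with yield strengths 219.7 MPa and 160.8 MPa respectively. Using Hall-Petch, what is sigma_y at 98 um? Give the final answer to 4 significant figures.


sigma_y = sigma0 + k / sqrt(d)
1/sqrt(d1) = 1/sqrt(3.3e-05) = 174.078;  1/sqrt(d2) = 80.5823
k = (sigma1 - sigma2) / (1/sqrt(d1) - 1/sqrt(d2)) = (219.7 - 160.8) / (174.078 - 80.5823) = 0.629978 MPa*m^0.5
sigma0 = sigma1 - k/sqrt(d1) = 219.7 - 0.629978*174.078 = 110.035 MPa
sigma_y(d3) = 110.035 + 0.629978 / sqrt(9.8e-05) = 173.7 MPa
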